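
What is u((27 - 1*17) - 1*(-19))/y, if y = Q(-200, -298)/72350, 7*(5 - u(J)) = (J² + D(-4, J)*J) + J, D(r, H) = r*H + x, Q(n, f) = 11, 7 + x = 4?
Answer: 189267600/77 ≈ 2.4580e+6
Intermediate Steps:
x = -3 (x = -7 + 4 = -3)
D(r, H) = -3 + H*r (D(r, H) = r*H - 3 = H*r - 3 = -3 + H*r)
u(J) = 5 - J/7 - J²/7 - J*(-3 - 4*J)/7 (u(J) = 5 - ((J² + (-3 + J*(-4))*J) + J)/7 = 5 - ((J² + (-3 - 4*J)*J) + J)/7 = 5 - ((J² + J*(-3 - 4*J)) + J)/7 = 5 - (J + J² + J*(-3 - 4*J))/7 = 5 + (-J/7 - J²/7 - J*(-3 - 4*J)/7) = 5 - J/7 - J²/7 - J*(-3 - 4*J)/7)
y = 11/72350 ≈ 0.00015204
u((27 - 1*17) - 1*(-19))/y = (5 + 2*((27 - 1*17) - 1*(-19))/7 + 3*((27 - 1*17) - 1*(-19))²/7)/(11/72350) = (5 + 2*((27 - 17) + 19)/7 + 3*((27 - 17) + 19)²/7)*(72350/11) = (5 + 2*(10 + 19)/7 + 3*(10 + 19)²/7)*(72350/11) = (5 + (2/7)*29 + (3/7)*29²)*(72350/11) = (5 + 58/7 + (3/7)*841)*(72350/11) = (5 + 58/7 + 2523/7)*(72350/11) = (2616/7)*(72350/11) = 189267600/77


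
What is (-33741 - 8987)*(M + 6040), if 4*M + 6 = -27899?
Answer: 40004090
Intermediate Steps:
M = -27905/4 (M = -3/2 + (1/4)*(-27899) = -3/2 - 27899/4 = -27905/4 ≈ -6976.3)
(-33741 - 8987)*(M + 6040) = (-33741 - 8987)*(-27905/4 + 6040) = -42728*(-3745/4) = 40004090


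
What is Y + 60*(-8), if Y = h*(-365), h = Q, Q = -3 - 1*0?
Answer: 615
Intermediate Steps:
Q = -3 (Q = -3 + 0 = -3)
h = -3
Y = 1095 (Y = -3*(-365) = 1095)
Y + 60*(-8) = 1095 + 60*(-8) = 1095 - 480 = 615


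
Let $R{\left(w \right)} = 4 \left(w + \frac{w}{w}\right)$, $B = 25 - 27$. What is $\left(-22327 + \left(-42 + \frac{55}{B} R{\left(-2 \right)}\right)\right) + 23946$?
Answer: $1687$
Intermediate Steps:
$B = -2$
$R{\left(w \right)} = 4 + 4 w$ ($R{\left(w \right)} = 4 \left(w + 1\right) = 4 \left(1 + w\right) = 4 + 4 w$)
$\left(-22327 + \left(-42 + \frac{55}{B} R{\left(-2 \right)}\right)\right) + 23946 = \left(-22327 - \left(42 - \frac{55}{-2} \left(4 + 4 \left(-2\right)\right)\right)\right) + 23946 = \left(-22327 - \left(42 - 55 \left(- \frac{1}{2}\right) \left(4 - 8\right)\right)\right) + 23946 = \left(-22327 - -68\right) + 23946 = \left(-22327 + \left(-42 + 110\right)\right) + 23946 = \left(-22327 + 68\right) + 23946 = -22259 + 23946 = 1687$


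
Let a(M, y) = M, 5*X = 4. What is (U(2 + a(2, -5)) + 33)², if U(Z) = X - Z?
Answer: 22201/25 ≈ 888.04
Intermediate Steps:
X = ⅘ (X = (⅕)*4 = ⅘ ≈ 0.80000)
U(Z) = ⅘ - Z
(U(2 + a(2, -5)) + 33)² = ((⅘ - (2 + 2)) + 33)² = ((⅘ - 1*4) + 33)² = ((⅘ - 4) + 33)² = (-16/5 + 33)² = (149/5)² = 22201/25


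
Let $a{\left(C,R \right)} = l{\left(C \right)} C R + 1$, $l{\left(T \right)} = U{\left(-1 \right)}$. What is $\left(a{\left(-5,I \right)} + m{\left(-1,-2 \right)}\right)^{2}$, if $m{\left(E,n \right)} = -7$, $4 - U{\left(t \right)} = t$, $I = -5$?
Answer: $14161$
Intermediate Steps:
$U{\left(t \right)} = 4 - t$
$l{\left(T \right)} = 5$ ($l{\left(T \right)} = 4 - -1 = 4 + 1 = 5$)
$a{\left(C,R \right)} = 1 + 5 C R$ ($a{\left(C,R \right)} = 5 C R + 1 = 1 + 5 C R$)
$\left(a{\left(-5,I \right)} + m{\left(-1,-2 \right)}\right)^{2} = \left(\left(1 + 5 \left(-5\right) \left(-5\right)\right) - 7\right)^{2} = \left(\left(1 + 125\right) - 7\right)^{2} = \left(126 - 7\right)^{2} = 119^{2} = 14161$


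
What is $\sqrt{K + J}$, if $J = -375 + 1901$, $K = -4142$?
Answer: $2 i \sqrt{654} \approx 51.147 i$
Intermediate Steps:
$J = 1526$
$\sqrt{K + J} = \sqrt{-4142 + 1526} = \sqrt{-2616} = 2 i \sqrt{654}$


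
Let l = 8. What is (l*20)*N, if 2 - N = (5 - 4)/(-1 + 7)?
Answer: 880/3 ≈ 293.33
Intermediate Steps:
N = 11/6 (N = 2 - (5 - 4)/(-1 + 7) = 2 - 1/6 = 11/6 ≈ 1.8333)
(l*20)*N = (8*20)*(11/6) = 160*(11/6) = 880/3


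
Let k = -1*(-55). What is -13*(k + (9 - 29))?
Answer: -455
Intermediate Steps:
k = 55
-13*(k + (9 - 29)) = -13*(55 + (9 - 29)) = -13*(55 - 20) = -13*35 = -455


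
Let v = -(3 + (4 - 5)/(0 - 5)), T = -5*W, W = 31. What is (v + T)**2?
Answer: 625681/25 ≈ 25027.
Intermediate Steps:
T = -155 (T = -5*31 = -155)
v = -16/5 (v = -(3 - 1/(-5)) = -(3 - 1*(-1/5)) = -(3 + 1/5) = -1*16/5 = -16/5 ≈ -3.2000)
(v + T)**2 = (-16/5 - 155)**2 = (-791/5)**2 = 625681/25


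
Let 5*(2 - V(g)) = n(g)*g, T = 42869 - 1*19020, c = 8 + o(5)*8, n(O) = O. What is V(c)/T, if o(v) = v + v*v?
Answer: -61494/119245 ≈ -0.51569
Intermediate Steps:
o(v) = v + v²
c = 248 (c = 8 + (5*(1 + 5))*8 = 8 + (5*6)*8 = 8 + 30*8 = 8 + 240 = 248)
T = 23849 (T = 42869 - 19020 = 23849)
V(g) = 2 - g²/5 (V(g) = 2 - g*g/5 = 2 - g²/5)
V(c)/T = (2 - ⅕*248²)/23849 = (2 - ⅕*61504)*(1/23849) = (2 - 61504/5)*(1/23849) = -61494/5*1/23849 = -61494/119245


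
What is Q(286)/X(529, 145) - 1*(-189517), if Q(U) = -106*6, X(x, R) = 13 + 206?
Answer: 13834529/73 ≈ 1.8951e+5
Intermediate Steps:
X(x, R) = 219
Q(U) = -636
Q(286)/X(529, 145) - 1*(-189517) = -636/219 - 1*(-189517) = -636*1/219 + 189517 = -212/73 + 189517 = 13834529/73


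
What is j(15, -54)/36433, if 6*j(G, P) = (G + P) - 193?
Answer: -116/109299 ≈ -0.0010613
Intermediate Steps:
j(G, P) = -193/6 + G/6 + P/6 (j(G, P) = ((G + P) - 193)/6 = (-193 + G + P)/6 = -193/6 + G/6 + P/6)
j(15, -54)/36433 = (-193/6 + (⅙)*15 + (⅙)*(-54))/36433 = (-193/6 + 5/2 - 9)*(1/36433) = -116/3*1/36433 = -116/109299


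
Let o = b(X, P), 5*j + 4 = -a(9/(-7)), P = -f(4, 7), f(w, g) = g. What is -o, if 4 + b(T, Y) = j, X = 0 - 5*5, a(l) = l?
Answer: 159/35 ≈ 4.5429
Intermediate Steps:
X = -25 (X = 0 - 25 = -25)
P = -7 (P = -1*7 = -7)
j = -19/35 (j = -⅘ + (-9/(-7))/5 = -⅘ + (-9*(-1)/7)/5 = -⅘ + (-1*(-9/7))/5 = -⅘ + (⅕)*(9/7) = -⅘ + 9/35 = -19/35 ≈ -0.54286)
b(T, Y) = -159/35 (b(T, Y) = -4 - 19/35 = -159/35)
o = -159/35 ≈ -4.5429
-o = -1*(-159/35) = 159/35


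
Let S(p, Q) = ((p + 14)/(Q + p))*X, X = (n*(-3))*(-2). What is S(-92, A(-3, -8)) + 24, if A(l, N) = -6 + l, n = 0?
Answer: 24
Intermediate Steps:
X = 0 (X = (0*(-3))*(-2) = 0*(-2) = 0)
S(p, Q) = 0 (S(p, Q) = ((p + 14)/(Q + p))*0 = ((14 + p)/(Q + p))*0 = 0)
S(-92, A(-3, -8)) + 24 = 0 + 24 = 24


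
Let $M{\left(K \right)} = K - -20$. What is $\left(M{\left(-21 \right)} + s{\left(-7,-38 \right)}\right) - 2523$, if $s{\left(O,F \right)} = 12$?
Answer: $-2512$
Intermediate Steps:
$M{\left(K \right)} = 20 + K$ ($M{\left(K \right)} = K + 20 = 20 + K$)
$\left(M{\left(-21 \right)} + s{\left(-7,-38 \right)}\right) - 2523 = \left(\left(20 - 21\right) + 12\right) - 2523 = \left(-1 + 12\right) - 2523 = 11 - 2523 = -2512$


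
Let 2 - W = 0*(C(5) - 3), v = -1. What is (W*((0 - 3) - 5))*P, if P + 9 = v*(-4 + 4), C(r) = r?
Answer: 144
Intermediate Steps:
W = 2 (W = 2 - 0*(5 - 3) = 2 - 0*2 = 2 - 1*0 = 2 + 0 = 2)
P = -9 (P = -9 - (-4 + 4) = -9 - 1*0 = -9 + 0 = -9)
(W*((0 - 3) - 5))*P = (2*((0 - 3) - 5))*(-9) = (2*(-3 - 5))*(-9) = (2*(-8))*(-9) = -16*(-9) = 144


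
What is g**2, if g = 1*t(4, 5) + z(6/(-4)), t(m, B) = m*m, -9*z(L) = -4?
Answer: 21904/81 ≈ 270.42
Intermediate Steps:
z(L) = 4/9 (z(L) = -1/9*(-4) = 4/9)
t(m, B) = m**2
g = 148/9 (g = 1*4**2 + 4/9 = 1*16 + 4/9 = 16 + 4/9 = 148/9 ≈ 16.444)
g**2 = (148/9)**2 = 21904/81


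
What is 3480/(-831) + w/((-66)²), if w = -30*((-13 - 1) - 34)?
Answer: -129280/33517 ≈ -3.8571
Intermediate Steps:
w = 1440 (w = -30*(-14 - 34) = -30*(-48) = 1440)
3480/(-831) + w/((-66)²) = 3480/(-831) + 1440/((-66)²) = 3480*(-1/831) + 1440/4356 = -1160/277 + 1440*(1/4356) = -1160/277 + 40/121 = -129280/33517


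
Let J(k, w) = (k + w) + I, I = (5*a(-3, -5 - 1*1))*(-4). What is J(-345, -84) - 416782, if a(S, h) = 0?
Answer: -417211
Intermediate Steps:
I = 0 (I = (5*0)*(-4) = 0*(-4) = 0)
J(k, w) = k + w (J(k, w) = (k + w) + 0 = k + w)
J(-345, -84) - 416782 = (-345 - 84) - 416782 = -429 - 416782 = -417211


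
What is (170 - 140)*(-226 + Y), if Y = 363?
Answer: 4110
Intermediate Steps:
(170 - 140)*(-226 + Y) = (170 - 140)*(-226 + 363) = 30*137 = 4110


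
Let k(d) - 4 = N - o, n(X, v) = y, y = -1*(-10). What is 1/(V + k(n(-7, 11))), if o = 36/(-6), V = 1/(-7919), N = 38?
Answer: 7919/380111 ≈ 0.020833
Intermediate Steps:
y = 10
n(X, v) = 10
V = -1/7919 ≈ -0.00012628
o = -6 (o = 36*(-⅙) = -6)
k(d) = 48 (k(d) = 4 + (38 - 1*(-6)) = 4 + (38 + 6) = 4 + 44 = 48)
1/(V + k(n(-7, 11))) = 1/(-1/7919 + 48) = 1/(380111/7919) = 7919/380111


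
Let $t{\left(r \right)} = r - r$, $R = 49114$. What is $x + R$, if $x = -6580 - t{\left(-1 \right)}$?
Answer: $42534$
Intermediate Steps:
$t{\left(r \right)} = 0$
$x = -6580$ ($x = -6580 - 0 = -6580 + 0 = -6580$)
$x + R = -6580 + 49114 = 42534$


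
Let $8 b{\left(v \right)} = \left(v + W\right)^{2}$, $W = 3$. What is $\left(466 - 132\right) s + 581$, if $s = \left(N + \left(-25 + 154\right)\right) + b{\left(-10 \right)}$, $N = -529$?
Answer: $- \frac{523893}{4} \approx -1.3097 \cdot 10^{5}$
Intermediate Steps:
$b{\left(v \right)} = \frac{\left(3 + v\right)^{2}}{8}$ ($b{\left(v \right)} = \frac{\left(v + 3\right)^{2}}{8} = \frac{\left(3 + v\right)^{2}}{8}$)
$s = - \frac{3151}{8}$ ($s = \left(-529 + \left(-25 + 154\right)\right) + \frac{\left(3 - 10\right)^{2}}{8} = \left(-529 + 129\right) + \frac{\left(-7\right)^{2}}{8} = -400 + \frac{1}{8} \cdot 49 = -400 + \frac{49}{8} = - \frac{3151}{8} \approx -393.88$)
$\left(466 - 132\right) s + 581 = \left(466 - 132\right) \left(- \frac{3151}{8}\right) + 581 = 334 \left(- \frac{3151}{8}\right) + 581 = - \frac{526217}{4} + 581 = - \frac{523893}{4}$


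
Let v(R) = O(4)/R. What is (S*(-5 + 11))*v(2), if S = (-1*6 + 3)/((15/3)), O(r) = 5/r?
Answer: -9/4 ≈ -2.2500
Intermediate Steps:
v(R) = 5/(4*R) (v(R) = (5/4)/R = (5*(¼))/R = 5/(4*R))
S = -⅗ (S = (-6 + 3)/((15*(⅓))) = -3/5 = -3*⅕ = -⅗ ≈ -0.60000)
(S*(-5 + 11))*v(2) = (-3*(-5 + 11)/5)*((5/4)/2) = (-⅗*6)*((5/4)*(½)) = -18/5*5/8 = -9/4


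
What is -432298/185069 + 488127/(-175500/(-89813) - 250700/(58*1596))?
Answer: -340766246104314848/526525931725 ≈ -6.4720e+5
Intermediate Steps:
-432298/185069 + 488127/(-175500/(-89813) - 250700/(58*1596)) = -432298*1/185069 + 488127/(-175500*(-1/89813) - 250700/92568) = -432298/185069 + 488127/(175500/89813 - 250700*1/92568) = -432298/185069 + 488127/(175500/89813 - 62675/23142) = -432298/185069 + 488127/(-2845025/3772146) = -432298/185069 + 488127*(-3772146/2845025) = -432298/185069 - 1841286310542/2845025 = -340766246104314848/526525931725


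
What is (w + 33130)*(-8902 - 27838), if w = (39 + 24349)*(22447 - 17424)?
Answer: -4501901143960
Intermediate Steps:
w = 122500924 (w = 24388*5023 = 122500924)
(w + 33130)*(-8902 - 27838) = (122500924 + 33130)*(-8902 - 27838) = 122534054*(-36740) = -4501901143960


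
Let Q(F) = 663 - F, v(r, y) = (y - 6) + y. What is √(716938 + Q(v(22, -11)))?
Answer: √717629 ≈ 847.13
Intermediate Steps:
v(r, y) = -6 + 2*y (v(r, y) = (-6 + y) + y = -6 + 2*y)
√(716938 + Q(v(22, -11))) = √(716938 + (663 - (-6 + 2*(-11)))) = √(716938 + (663 - (-6 - 22))) = √(716938 + (663 - 1*(-28))) = √(716938 + (663 + 28)) = √(716938 + 691) = √717629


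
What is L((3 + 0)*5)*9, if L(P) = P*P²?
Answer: 30375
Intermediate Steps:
L(P) = P³
L((3 + 0)*5)*9 = ((3 + 0)*5)³*9 = (3*5)³*9 = 15³*9 = 3375*9 = 30375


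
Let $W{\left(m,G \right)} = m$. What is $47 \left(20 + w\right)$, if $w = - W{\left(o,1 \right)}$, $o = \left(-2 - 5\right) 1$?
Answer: $1269$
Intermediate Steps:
$o = -7$ ($o = \left(-7\right) 1 = -7$)
$w = 7$ ($w = \left(-1\right) \left(-7\right) = 7$)
$47 \left(20 + w\right) = 47 \left(20 + 7\right) = 47 \cdot 27 = 1269$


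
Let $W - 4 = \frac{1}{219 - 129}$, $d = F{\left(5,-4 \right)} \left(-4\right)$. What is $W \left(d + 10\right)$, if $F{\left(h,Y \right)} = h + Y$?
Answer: $\frac{361}{15} \approx 24.067$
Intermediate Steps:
$F{\left(h,Y \right)} = Y + h$
$d = -4$ ($d = \left(-4 + 5\right) \left(-4\right) = 1 \left(-4\right) = -4$)
$W = \frac{361}{90}$ ($W = 4 + \frac{1}{219 - 129} = 4 + \frac{1}{90} = \frac{361}{90} \approx 4.0111$)
$W \left(d + 10\right) = \frac{361 \left(-4 + 10\right)}{90} = \frac{361}{90} \cdot 6 = \frac{361}{15}$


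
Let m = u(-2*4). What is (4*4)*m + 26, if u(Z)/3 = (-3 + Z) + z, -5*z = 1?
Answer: -2558/5 ≈ -511.60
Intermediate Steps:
z = -⅕ (z = -⅕*1 = -⅕ ≈ -0.20000)
u(Z) = -48/5 + 3*Z (u(Z) = 3*((-3 + Z) - ⅕) = 3*(-16/5 + Z) = -48/5 + 3*Z)
m = -168/5 (m = -48/5 + 3*(-2*4) = -48/5 + 3*(-8) = -48/5 - 24 = -168/5 ≈ -33.600)
(4*4)*m + 26 = (4*4)*(-168/5) + 26 = 16*(-168/5) + 26 = -2688/5 + 26 = -2558/5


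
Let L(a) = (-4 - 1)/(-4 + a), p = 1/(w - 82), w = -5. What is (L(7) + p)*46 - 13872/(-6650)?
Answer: -21727268/289275 ≈ -75.109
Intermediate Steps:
p = -1/87 (p = 1/(-5 - 82) = 1/(-87) = -1/87 ≈ -0.011494)
L(a) = -5/(-4 + a)
(L(7) + p)*46 - 13872/(-6650) = (-5/(-4 + 7) - 1/87)*46 - 13872/(-6650) = (-5/3 - 1/87)*46 - 13872*(-1/6650) = (-5*1/3 - 1/87)*46 + 6936/3325 = (-5/3 - 1/87)*46 + 6936/3325 = -146/87*46 + 6936/3325 = -6716/87 + 6936/3325 = -21727268/289275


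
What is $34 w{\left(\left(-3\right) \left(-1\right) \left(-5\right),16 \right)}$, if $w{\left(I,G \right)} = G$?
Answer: $544$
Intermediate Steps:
$34 w{\left(\left(-3\right) \left(-1\right) \left(-5\right),16 \right)} = 34 \cdot 16 = 544$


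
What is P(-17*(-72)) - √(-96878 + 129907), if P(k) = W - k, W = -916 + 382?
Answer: -1758 - √33029 ≈ -1939.7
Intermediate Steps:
W = -534
P(k) = -534 - k
P(-17*(-72)) - √(-96878 + 129907) = (-534 - (-17)*(-72)) - √(-96878 + 129907) = (-534 - 1*1224) - √33029 = (-534 - 1224) - √33029 = -1758 - √33029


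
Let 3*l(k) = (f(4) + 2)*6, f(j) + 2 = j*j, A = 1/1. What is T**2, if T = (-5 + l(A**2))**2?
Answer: 531441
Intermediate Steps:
A = 1
f(j) = -2 + j**2 (f(j) = -2 + j*j = -2 + j**2)
l(k) = 32 (l(k) = (((-2 + 4**2) + 2)*6)/3 = (((-2 + 16) + 2)*6)/3 = ((14 + 2)*6)/3 = (16*6)/3 = (1/3)*96 = 32)
T = 729 (T = (-5 + 32)**2 = 27**2 = 729)
T**2 = 729**2 = 531441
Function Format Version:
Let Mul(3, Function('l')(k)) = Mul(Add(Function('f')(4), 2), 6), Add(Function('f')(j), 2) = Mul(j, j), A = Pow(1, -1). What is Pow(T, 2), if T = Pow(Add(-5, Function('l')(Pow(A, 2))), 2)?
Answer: 531441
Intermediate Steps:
A = 1
Function('f')(j) = Add(-2, Pow(j, 2)) (Function('f')(j) = Add(-2, Mul(j, j)) = Add(-2, Pow(j, 2)))
Function('l')(k) = 32 (Function('l')(k) = Mul(Rational(1, 3), Mul(Add(Add(-2, Pow(4, 2)), 2), 6)) = Mul(Rational(1, 3), Mul(Add(Add(-2, 16), 2), 6)) = Mul(Rational(1, 3), Mul(Add(14, 2), 6)) = Mul(Rational(1, 3), Mul(16, 6)) = Mul(Rational(1, 3), 96) = 32)
T = 729 (T = Pow(Add(-5, 32), 2) = Pow(27, 2) = 729)
Pow(T, 2) = Pow(729, 2) = 531441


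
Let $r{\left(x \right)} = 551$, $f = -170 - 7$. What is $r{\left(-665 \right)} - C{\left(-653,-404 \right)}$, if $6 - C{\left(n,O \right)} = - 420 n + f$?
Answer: $274628$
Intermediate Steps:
$f = -177$
$C{\left(n,O \right)} = 183 + 420 n$ ($C{\left(n,O \right)} = 6 - \left(- 420 n - 177\right) = 6 - \left(-177 - 420 n\right) = 6 + \left(177 + 420 n\right) = 183 + 420 n$)
$r{\left(-665 \right)} - C{\left(-653,-404 \right)} = 551 - \left(183 + 420 \left(-653\right)\right) = 551 - \left(183 - 274260\right) = 551 - -274077 = 551 + 274077 = 274628$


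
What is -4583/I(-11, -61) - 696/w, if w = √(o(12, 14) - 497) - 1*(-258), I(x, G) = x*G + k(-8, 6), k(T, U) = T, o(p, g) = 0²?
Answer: (-4583*√497 + 1643862*I)/(663*(√497 - 258*I)) ≈ -9.5902 + 0.23138*I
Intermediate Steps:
o(p, g) = 0
I(x, G) = -8 + G*x (I(x, G) = x*G - 8 = G*x - 8 = -8 + G*x)
w = 258 + I*√497 (w = √(0 - 497) - 1*(-258) = √(-497) + 258 = I*√497 + 258 = 258 + I*√497 ≈ 258.0 + 22.293*I)
-4583/I(-11, -61) - 696/w = -4583/(-8 - 61*(-11)) - 696/(258 + I*√497) = -4583/(-8 + 671) - 696/(258 + I*√497) = -4583/663 - 696/(258 + I*√497)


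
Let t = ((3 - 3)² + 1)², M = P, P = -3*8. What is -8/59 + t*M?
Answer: -1424/59 ≈ -24.136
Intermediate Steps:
P = -24
M = -24
t = 1 (t = (0² + 1)² = (0 + 1)² = 1² = 1)
-8/59 + t*M = -8/59 + 1*(-24) = -8*1/59 - 24 = -8/59 - 24 = -1424/59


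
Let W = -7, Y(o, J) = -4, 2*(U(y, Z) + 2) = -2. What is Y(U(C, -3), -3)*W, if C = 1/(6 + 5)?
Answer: 28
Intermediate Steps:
C = 1/11 ≈ 0.090909
U(y, Z) = -3 (U(y, Z) = -2 + (½)*(-2) = -2 - 1 = -3)
Y(U(C, -3), -3)*W = -4*(-7) = 28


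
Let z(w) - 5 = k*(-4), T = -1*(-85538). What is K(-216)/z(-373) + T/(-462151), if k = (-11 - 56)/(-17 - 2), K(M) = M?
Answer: 1881869630/79952123 ≈ 23.537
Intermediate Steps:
T = 85538
k = 67/19 (k = -67/(-19) = -67*(-1/19) = 67/19 ≈ 3.5263)
z(w) = -173/19 (z(w) = 5 + (67/19)*(-4) = 5 - 268/19 = -173/19)
K(-216)/z(-373) + T/(-462151) = -216/(-173/19) + 85538/(-462151) = -216*(-19/173) + 85538*(-1/462151) = 4104/173 - 85538/462151 = 1881869630/79952123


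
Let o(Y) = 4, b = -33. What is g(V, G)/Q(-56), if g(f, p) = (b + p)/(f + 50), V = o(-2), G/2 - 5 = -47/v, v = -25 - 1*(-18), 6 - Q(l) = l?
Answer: -67/23436 ≈ -0.0028589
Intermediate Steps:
Q(l) = 6 - l
v = -7 (v = -25 + 18 = -7)
G = 164/7 (G = 10 + 2*(-47/(-7)) = 10 + 2*(-47*(-⅐)) = 10 + 2*(47/7) = 10 + 94/7 = 164/7 ≈ 23.429)
V = 4
g(f, p) = (-33 + p)/(50 + f) (g(f, p) = (-33 + p)/(f + 50) = (-33 + p)/(50 + f))
g(V, G)/Q(-56) = ((-33 + 164/7)/(50 + 4))/(6 - 1*(-56)) = (-67/7/54)/(6 + 56) = ((1/54)*(-67/7))/62 = -67/378*1/62 = -67/23436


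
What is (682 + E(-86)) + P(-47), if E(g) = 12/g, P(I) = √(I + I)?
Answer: 29320/43 + I*√94 ≈ 681.86 + 9.6954*I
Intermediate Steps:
P(I) = √2*√I (P(I) = √(2*I) = √2*√I)
(682 + E(-86)) + P(-47) = (682 + 12/(-86)) + √2*√(-47) = (682 + 12*(-1/86)) + √2*(I*√47) = (682 - 6/43) + I*√94 = 29320/43 + I*√94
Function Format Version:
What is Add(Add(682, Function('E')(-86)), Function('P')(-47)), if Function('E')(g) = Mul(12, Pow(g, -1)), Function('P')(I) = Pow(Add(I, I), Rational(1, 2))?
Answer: Add(Rational(29320, 43), Mul(I, Pow(94, Rational(1, 2)))) ≈ Add(681.86, Mul(9.6954, I))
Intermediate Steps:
Function('P')(I) = Mul(Pow(2, Rational(1, 2)), Pow(I, Rational(1, 2))) (Function('P')(I) = Pow(Mul(2, I), Rational(1, 2)) = Mul(Pow(2, Rational(1, 2)), Pow(I, Rational(1, 2))))
Add(Add(682, Function('E')(-86)), Function('P')(-47)) = Add(Add(682, Mul(12, Pow(-86, -1))), Mul(Pow(2, Rational(1, 2)), Pow(-47, Rational(1, 2)))) = Add(Add(682, Mul(12, Rational(-1, 86))), Mul(Pow(2, Rational(1, 2)), Mul(I, Pow(47, Rational(1, 2))))) = Add(Add(682, Rational(-6, 43)), Mul(I, Pow(94, Rational(1, 2)))) = Add(Rational(29320, 43), Mul(I, Pow(94, Rational(1, 2))))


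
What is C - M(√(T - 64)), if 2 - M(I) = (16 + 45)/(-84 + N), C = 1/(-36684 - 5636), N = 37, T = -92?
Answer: -6559647/1989040 ≈ -3.2979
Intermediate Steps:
C = -1/42320 (C = 1/(-42320) = -1/42320 ≈ -2.3629e-5)
M(I) = 155/47 (M(I) = 2 - (16 + 45)/(-84 + 37) = 2 - 61/(-47) = 2 - 61*(-1)/47 = 2 - 1*(-61/47) = 2 + 61/47 = 155/47)
C - M(√(T - 64)) = -1/42320 - 1*155/47 = -1/42320 - 155/47 = -6559647/1989040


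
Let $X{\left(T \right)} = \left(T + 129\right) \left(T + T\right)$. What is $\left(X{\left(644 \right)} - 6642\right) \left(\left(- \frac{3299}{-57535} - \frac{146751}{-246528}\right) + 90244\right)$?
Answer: $\frac{210987625372783564169}{2363998080} \approx 8.925 \cdot 10^{10}$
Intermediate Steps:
$X{\left(T \right)} = 2 T \left(129 + T\right)$ ($X{\left(T \right)} = \left(129 + T\right) 2 T = 2 T \left(129 + T\right)$)
$\left(X{\left(644 \right)} - 6642\right) \left(\left(- \frac{3299}{-57535} - \frac{146751}{-246528}\right) + 90244\right) = \left(2 \cdot 644 \left(129 + 644\right) - 6642\right) \left(\left(- \frac{3299}{-57535} - \frac{146751}{-246528}\right) + 90244\right) = \left(2 \cdot 644 \cdot 773 - 6642\right) \left(\left(\left(-3299\right) \left(- \frac{1}{57535}\right) - - \frac{48917}{82176}\right) + 90244\right) = \left(995624 - 6642\right) \left(\left(\frac{3299}{57535} + \frac{48917}{82176}\right) + 90244\right) = 988982 \left(\frac{3085538219}{4727996160} + 90244\right) = 988982 \cdot \frac{426676371001259}{4727996160} = \frac{210987625372783564169}{2363998080}$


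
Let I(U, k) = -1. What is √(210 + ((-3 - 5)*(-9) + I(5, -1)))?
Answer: √281 ≈ 16.763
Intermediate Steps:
√(210 + ((-3 - 5)*(-9) + I(5, -1))) = √(210 + ((-3 - 5)*(-9) - 1)) = √(210 + (-8*(-9) - 1)) = √(210 + (72 - 1)) = √(210 + 71) = √281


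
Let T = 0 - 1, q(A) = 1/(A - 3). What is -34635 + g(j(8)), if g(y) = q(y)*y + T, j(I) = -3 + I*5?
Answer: -1177587/34 ≈ -34635.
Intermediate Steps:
q(A) = 1/(-3 + A)
T = -1
j(I) = -3 + 5*I
g(y) = -1 + y/(-3 + y) (g(y) = y/(-3 + y) - 1 = -1 + y/(-3 + y))
-34635 + g(j(8)) = -34635 + 3/(-3 + (-3 + 5*8)) = -34635 + 3/(-3 + (-3 + 40)) = -34635 + 3/(-3 + 37) = -34635 + 3/34 = -1177587/34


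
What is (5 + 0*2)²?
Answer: 25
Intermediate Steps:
(5 + 0*2)² = (5 + 0)² = 5² = 25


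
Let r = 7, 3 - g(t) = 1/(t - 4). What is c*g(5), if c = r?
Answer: 14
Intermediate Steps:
g(t) = 3 - 1/(-4 + t) (g(t) = 3 - 1/(t - 4) = 3 - 1/(-4 + t))
c = 7
c*g(5) = 7*((-13 + 3*5)/(-4 + 5)) = 7*((-13 + 15)/1) = 7*(1*2) = 7*2 = 14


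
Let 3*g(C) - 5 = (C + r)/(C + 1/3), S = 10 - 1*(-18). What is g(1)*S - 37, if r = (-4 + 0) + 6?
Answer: 92/3 ≈ 30.667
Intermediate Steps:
S = 28 (S = 10 + 18 = 28)
r = 2 (r = -4 + 6 = 2)
g(C) = 5/3 + (2 + C)/(3*(⅓ + C)) (g(C) = 5/3 + ((C + 2)/(C + 1/3))/3 = 5/3 + ((2 + C)/(C + ⅓))/3 = 5/3 + ((2 + C)/(⅓ + C))/3 = 5/3 + (2 + C)/(3*(⅓ + C)))
g(1)*S - 37 = ((11 + 18*1)/(3*(1 + 3*1)))*28 - 37 = ((11 + 18)/(3*(1 + 3)))*28 - 37 = ((⅓)*29/4)*28 - 37 = ((⅓)*(¼)*29)*28 - 37 = (29/12)*28 - 37 = 203/3 - 37 = 92/3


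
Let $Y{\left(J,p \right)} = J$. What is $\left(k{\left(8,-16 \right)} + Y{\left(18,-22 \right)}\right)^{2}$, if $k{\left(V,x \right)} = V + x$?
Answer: $100$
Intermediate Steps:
$\left(k{\left(8,-16 \right)} + Y{\left(18,-22 \right)}\right)^{2} = \left(\left(8 - 16\right) + 18\right)^{2} = \left(-8 + 18\right)^{2} = 10^{2} = 100$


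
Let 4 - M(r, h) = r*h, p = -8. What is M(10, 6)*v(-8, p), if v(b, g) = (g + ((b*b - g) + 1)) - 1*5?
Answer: -3360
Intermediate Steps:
v(b, g) = -4 + b² (v(b, g) = (g + ((b² - g) + 1)) - 5 = (g + (1 + b² - g)) - 5 = (1 + b²) - 5 = -4 + b²)
M(r, h) = 4 - h*r (M(r, h) = 4 - r*h = 4 - h*r)
M(10, 6)*v(-8, p) = (4 - 1*6*10)*(-4 + (-8)²) = (4 - 60)*(-4 + 64) = -56*60 = -3360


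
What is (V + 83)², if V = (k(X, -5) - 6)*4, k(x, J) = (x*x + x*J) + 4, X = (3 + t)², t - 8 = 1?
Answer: 6422259321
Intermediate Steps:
t = 9 (t = 8 + 1 = 9)
X = 144 (X = (3 + 9)² = 12² = 144)
k(x, J) = 4 + x² + J*x (k(x, J) = (x² + J*x) + 4 = 4 + x² + J*x)
V = 80056 (V = ((4 + 144² - 5*144) - 6)*4 = ((4 + 20736 - 720) - 6)*4 = (20020 - 6)*4 = 20014*4 = 80056)
(V + 83)² = (80056 + 83)² = 80139² = 6422259321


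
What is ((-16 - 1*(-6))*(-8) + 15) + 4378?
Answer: 4473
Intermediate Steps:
((-16 - 1*(-6))*(-8) + 15) + 4378 = ((-16 + 6)*(-8) + 15) + 4378 = (-10*(-8) + 15) + 4378 = (80 + 15) + 4378 = 95 + 4378 = 4473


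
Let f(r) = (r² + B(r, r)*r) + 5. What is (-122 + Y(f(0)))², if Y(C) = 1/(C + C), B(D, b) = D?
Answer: 1485961/100 ≈ 14860.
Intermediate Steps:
f(r) = 5 + 2*r² (f(r) = (r² + r*r) + 5 = (r² + r²) + 5 = 2*r² + 5 = 5 + 2*r²)
Y(C) = 1/(2*C)
(-122 + Y(f(0)))² = (-122 + 1/(2*(5 + 2*0²)))² = (-122 + 1/(2*(5 + 2*0)))² = (-122 + 1/(2*(5 + 0)))² = (-122 + (½)/5)² = (-122 + (½)*(⅕))² = (-122 + ⅒)² = (-1219/10)² = 1485961/100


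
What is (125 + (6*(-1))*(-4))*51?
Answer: 7599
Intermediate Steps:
(125 + (6*(-1))*(-4))*51 = (125 - 6*(-4))*51 = (125 + 24)*51 = 149*51 = 7599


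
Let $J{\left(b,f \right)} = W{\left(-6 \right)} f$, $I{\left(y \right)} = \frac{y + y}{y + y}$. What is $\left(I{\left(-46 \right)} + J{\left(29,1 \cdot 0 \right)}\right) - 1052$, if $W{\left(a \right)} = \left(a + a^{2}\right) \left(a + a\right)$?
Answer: $-1051$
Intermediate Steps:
$I{\left(y \right)} = 1$ ($I{\left(y \right)} = \frac{2 y}{2 y} = 2 y \frac{1}{2 y} = 1$)
$W{\left(a \right)} = 2 a \left(a + a^{2}\right)$ ($W{\left(a \right)} = \left(a + a^{2}\right) 2 a = 2 a \left(a + a^{2}\right)$)
$J{\left(b,f \right)} = - 360 f$ ($J{\left(b,f \right)} = 2 \left(-6\right)^{2} \left(1 - 6\right) f = 2 \cdot 36 \left(-5\right) f = - 360 f$)
$\left(I{\left(-46 \right)} + J{\left(29,1 \cdot 0 \right)}\right) - 1052 = \left(1 - 360 \cdot 1 \cdot 0\right) - 1052 = \left(1 - 0\right) - 1052 = \left(1 + 0\right) - 1052 = 1 - 1052 = -1051$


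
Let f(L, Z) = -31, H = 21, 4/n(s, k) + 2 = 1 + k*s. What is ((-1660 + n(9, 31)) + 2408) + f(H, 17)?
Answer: 99665/139 ≈ 717.01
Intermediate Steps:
n(s, k) = 4/(-1 + k*s) (n(s, k) = 4/(-2 + (1 + k*s)) = 4/(-1 + k*s))
((-1660 + n(9, 31)) + 2408) + f(H, 17) = ((-1660 + 4/(-1 + 31*9)) + 2408) - 31 = ((-1660 + 4/(-1 + 279)) + 2408) - 31 = ((-1660 + 4/278) + 2408) - 31 = ((-1660 + 4*(1/278)) + 2408) - 31 = ((-1660 + 2/139) + 2408) - 31 = (-230738/139 + 2408) - 31 = 103974/139 - 31 = 99665/139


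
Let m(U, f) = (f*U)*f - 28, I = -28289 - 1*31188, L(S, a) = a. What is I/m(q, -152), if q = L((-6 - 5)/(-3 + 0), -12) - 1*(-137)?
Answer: -59477/2887972 ≈ -0.020595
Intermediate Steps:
I = -59477 (I = -28289 - 31188 = -59477)
q = 125 (q = -12 - 1*(-137) = -12 + 137 = 125)
m(U, f) = -28 + U*f**2 (m(U, f) = (U*f)*f - 28 = U*f**2 - 28 = -28 + U*f**2)
I/m(q, -152) = -59477/(-28 + 125*(-152)**2) = -59477/(-28 + 125*23104) = -59477/(-28 + 2888000) = -59477/2887972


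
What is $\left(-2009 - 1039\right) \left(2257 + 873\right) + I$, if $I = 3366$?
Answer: $-9536874$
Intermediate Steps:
$\left(-2009 - 1039\right) \left(2257 + 873\right) + I = \left(-2009 - 1039\right) \left(2257 + 873\right) + 3366 = \left(-3048\right) 3130 + 3366 = -9540240 + 3366 = -9536874$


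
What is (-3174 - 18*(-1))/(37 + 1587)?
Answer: -789/406 ≈ -1.9433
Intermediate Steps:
(-3174 - 18*(-1))/(37 + 1587) = (-3174 + 18)/1624 = -3156*1/1624 = -789/406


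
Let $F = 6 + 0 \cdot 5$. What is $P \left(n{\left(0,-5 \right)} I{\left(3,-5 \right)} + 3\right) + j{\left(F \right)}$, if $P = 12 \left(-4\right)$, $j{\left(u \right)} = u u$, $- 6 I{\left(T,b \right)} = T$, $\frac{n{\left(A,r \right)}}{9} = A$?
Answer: $-108$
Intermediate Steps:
$n{\left(A,r \right)} = 9 A$
$I{\left(T,b \right)} = - \frac{T}{6}$
$F = 6$ ($F = 6 + 0 = 6$)
$j{\left(u \right)} = u^{2}$
$P = -48$
$P \left(n{\left(0,-5 \right)} I{\left(3,-5 \right)} + 3\right) + j{\left(F \right)} = - 48 \left(9 \cdot 0 \left(\left(- \frac{1}{6}\right) 3\right) + 3\right) + 6^{2} = - 48 \left(0 \left(- \frac{1}{2}\right) + 3\right) + 36 = - 48 \left(0 + 3\right) + 36 = \left(-48\right) 3 + 36 = -144 + 36 = -108$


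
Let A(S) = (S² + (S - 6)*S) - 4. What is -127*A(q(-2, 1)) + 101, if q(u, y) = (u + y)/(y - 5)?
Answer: 6269/8 ≈ 783.63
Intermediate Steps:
q(u, y) = (u + y)/(-5 + y)
A(S) = -4 + S² + S*(-6 + S) (A(S) = (S² + (-6 + S)*S) - 4 = (S² + S*(-6 + S)) - 4 = -4 + S² + S*(-6 + S))
-127*A(q(-2, 1)) + 101 = -127*(-4 - 6*(-2 + 1)/(-5 + 1) + 2*((-2 + 1)/(-5 + 1))²) + 101 = -127*(-4 - 6*(-1)/(-4) + 2*(-1/(-4))²) + 101 = -127*(-4 - (-3)*(-1)/2 + 2*(-¼*(-1))²) + 101 = -127*(-4 - 6*¼ + 2*(¼)²) + 101 = -127*(-4 - 3/2 + 2*(1/16)) + 101 = -127*(-4 - 3/2 + ⅛) + 101 = -127*(-43/8) + 101 = 5461/8 + 101 = 6269/8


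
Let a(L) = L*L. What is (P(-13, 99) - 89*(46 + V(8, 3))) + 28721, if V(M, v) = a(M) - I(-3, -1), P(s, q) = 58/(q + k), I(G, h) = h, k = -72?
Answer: 508792/27 ≈ 18844.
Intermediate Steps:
a(L) = L**2
P(s, q) = 58/(-72 + q) (P(s, q) = 58/(q - 72) = 58/(-72 + q))
V(M, v) = 1 + M**2 (V(M, v) = M**2 - 1*(-1) = M**2 + 1 = 1 + M**2)
(P(-13, 99) - 89*(46 + V(8, 3))) + 28721 = (58/(-72 + 99) - 89*(46 + (1 + 8**2))) + 28721 = (58/27 - 89*(46 + (1 + 64))) + 28721 = (58*(1/27) - 89*(46 + 65)) + 28721 = (58/27 - 89*111) + 28721 = (58/27 - 9879) + 28721 = -266675/27 + 28721 = 508792/27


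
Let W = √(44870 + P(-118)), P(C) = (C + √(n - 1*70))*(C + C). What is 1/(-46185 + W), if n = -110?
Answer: 1/(-46185 + √2*√(36359 - 708*I*√5)) ≈ -2.1779e-5 + 2.8e-9*I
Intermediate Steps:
P(C) = 2*C*(C + 6*I*√5) (P(C) = (C + √(-110 - 1*70))*(C + C) = (C + √(-110 - 70))*(2*C) = (C + √(-180))*(2*C) = (C + 6*I*√5)*(2*C) = 2*C*(C + 6*I*√5))
W = √(72718 - 1416*I*√5) (W = √(44870 + 2*(-118)*(-118 + 6*I*√5)) = √(44870 + (27848 - 1416*I*√5)) = √(72718 - 1416*I*√5) ≈ 269.73 - 5.869*I)
1/(-46185 + W) = 1/(-46185 + √(72718 - 1416*I*√5))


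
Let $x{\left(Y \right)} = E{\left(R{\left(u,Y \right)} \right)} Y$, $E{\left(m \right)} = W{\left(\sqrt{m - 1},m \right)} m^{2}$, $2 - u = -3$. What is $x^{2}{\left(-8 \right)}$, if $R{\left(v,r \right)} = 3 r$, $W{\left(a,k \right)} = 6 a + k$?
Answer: $-6879707136 - 30576476160 i \approx -6.8797 \cdot 10^{9} - 3.0576 \cdot 10^{10} i$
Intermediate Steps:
$u = 5$ ($u = 2 - -3 = 2 + 3 = 5$)
$W{\left(a,k \right)} = k + 6 a$
$E{\left(m \right)} = m^{2} \left(m + 6 \sqrt{-1 + m}\right)$ ($E{\left(m \right)} = \left(m + 6 \sqrt{m - 1}\right) m^{2} = \left(m + 6 \sqrt{-1 + m}\right) m^{2} = m^{2} \left(m + 6 \sqrt{-1 + m}\right)$)
$x{\left(Y \right)} = 9 Y^{3} \left(3 Y + 6 \sqrt{-1 + 3 Y}\right)$ ($x{\left(Y \right)} = \left(3 Y\right)^{2} \left(3 Y + 6 \sqrt{-1 + 3 Y}\right) Y = 9 Y^{2} \left(3 Y + 6 \sqrt{-1 + 3 Y}\right) Y = 9 Y^{3} \left(3 Y + 6 \sqrt{-1 + 3 Y}\right)$)
$x^{2}{\left(-8 \right)} = \left(27 \left(-8\right)^{3} \left(-8 + 2 \sqrt{-1 + 3 \left(-8\right)}\right)\right)^{2} = \left(27 \left(-512\right) \left(-8 + 2 \sqrt{-1 - 24}\right)\right)^{2} = \left(27 \left(-512\right) \left(-8 + 2 \sqrt{-25}\right)\right)^{2} = \left(27 \left(-512\right) \left(-8 + 2 \cdot 5 i\right)\right)^{2} = \left(27 \left(-512\right) \left(-8 + 10 i\right)\right)^{2} = \left(110592 - 138240 i\right)^{2}$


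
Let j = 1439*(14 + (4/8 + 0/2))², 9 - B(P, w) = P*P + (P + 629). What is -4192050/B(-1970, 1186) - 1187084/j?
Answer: -266963844217/93900550609 ≈ -2.8430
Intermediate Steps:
B(P, w) = -620 - P - P² (B(P, w) = 9 - (P*P + (P + 629)) = 9 - (P² + (629 + P)) = 9 - (629 + P + P²) = 9 + (-629 - P - P²) = -620 - P - P²)
j = 1210199/4 (j = 1439*(14 + (4*(⅛) + 0*(½)))² = 1439*(14 + (½ + 0))² = 1439*(14 + ½)² = 1439*(29/2)² = 1439*(841/4) = 1210199/4 ≈ 3.0255e+5)
-4192050/B(-1970, 1186) - 1187084/j = -4192050/(-620 - 1*(-1970) - 1*(-1970)²) - 1187084/1210199/4 = -4192050/(-620 + 1970 - 1*3880900) - 1187084*4/1210199 = -4192050/(-620 + 1970 - 3880900) - 4748336/1210199 = -4192050/(-3879550) - 4748336/1210199 = -4192050*(-1/3879550) - 4748336/1210199 = 83841/77591 - 4748336/1210199 = -266963844217/93900550609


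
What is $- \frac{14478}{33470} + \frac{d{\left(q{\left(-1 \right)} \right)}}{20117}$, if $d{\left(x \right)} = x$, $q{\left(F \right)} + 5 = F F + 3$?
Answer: $- \frac{145643698}{336657995} \approx -0.43262$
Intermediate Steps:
$q{\left(F \right)} = -2 + F^{2}$ ($q{\left(F \right)} = -5 + \left(F F + 3\right) = -5 + \left(F^{2} + 3\right) = -5 + \left(3 + F^{2}\right) = -2 + F^{2}$)
$- \frac{14478}{33470} + \frac{d{\left(q{\left(-1 \right)} \right)}}{20117} = - \frac{14478}{33470} + \frac{-2 + \left(-1\right)^{2}}{20117} = \left(-14478\right) \frac{1}{33470} + \left(-2 + 1\right) \frac{1}{20117} = - \frac{7239}{16735} - \frac{1}{20117} = - \frac{145643698}{336657995}$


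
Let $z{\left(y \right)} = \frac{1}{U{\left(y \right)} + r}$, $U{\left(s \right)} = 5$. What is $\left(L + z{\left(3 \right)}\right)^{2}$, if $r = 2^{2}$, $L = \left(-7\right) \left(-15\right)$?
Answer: $\frac{894916}{81} \approx 11048.0$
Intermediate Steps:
$L = 105$
$r = 4$
$z{\left(y \right)} = \frac{1}{9}$ ($z{\left(y \right)} = \frac{1}{5 + 4} = \frac{1}{9}$)
$\left(L + z{\left(3 \right)}\right)^{2} = \left(105 + \frac{1}{9}\right)^{2} = \left(\frac{946}{9}\right)^{2} = \frac{894916}{81}$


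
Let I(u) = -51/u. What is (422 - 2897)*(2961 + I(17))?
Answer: -7321050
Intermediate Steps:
(422 - 2897)*(2961 + I(17)) = (422 - 2897)*(2961 - 51/17) = -2475*(2961 - 51*1/17) = -2475*(2961 - 3) = -2475*2958 = -7321050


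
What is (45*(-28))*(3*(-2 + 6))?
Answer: -15120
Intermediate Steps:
(45*(-28))*(3*(-2 + 6)) = -3780*4 = -1260*12 = -15120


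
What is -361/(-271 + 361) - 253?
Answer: -23131/90 ≈ -257.01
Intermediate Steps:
-361/(-271 + 361) - 253 = -361/90 - 253 = -23131/90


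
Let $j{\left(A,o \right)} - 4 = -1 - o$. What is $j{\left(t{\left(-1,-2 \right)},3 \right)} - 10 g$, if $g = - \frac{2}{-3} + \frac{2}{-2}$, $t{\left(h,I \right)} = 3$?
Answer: $\frac{10}{3} \approx 3.3333$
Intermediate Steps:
$g = - \frac{1}{3}$ ($g = \left(-2\right) \left(- \frac{1}{3}\right) + 2 \left(- \frac{1}{2}\right) = \frac{2}{3} - 1 = - \frac{1}{3} \approx -0.33333$)
$j{\left(A,o \right)} = 3 - o$ ($j{\left(A,o \right)} = 4 - \left(1 + o\right) = 3 - o$)
$j{\left(t{\left(-1,-2 \right)},3 \right)} - 10 g = \left(3 - 3\right) - - \frac{10}{3} = \left(3 - 3\right) + \frac{10}{3} = 0 + \frac{10}{3} = \frac{10}{3}$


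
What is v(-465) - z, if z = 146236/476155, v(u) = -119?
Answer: -56808681/476155 ≈ -119.31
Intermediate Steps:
z = 146236/476155 (z = 146236*(1/476155) = 146236/476155 ≈ 0.30712)
v(-465) - z = -119 - 1*146236/476155 = -119 - 146236/476155 = -56808681/476155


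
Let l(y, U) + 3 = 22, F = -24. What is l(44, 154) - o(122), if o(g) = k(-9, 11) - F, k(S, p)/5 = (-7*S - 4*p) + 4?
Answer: -120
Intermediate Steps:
k(S, p) = 20 - 35*S - 20*p (k(S, p) = 5*((-7*S - 4*p) + 4) = 5*(4 - 7*S - 4*p) = 20 - 35*S - 20*p)
l(y, U) = 19 (l(y, U) = -3 + 22 = 19)
o(g) = 139 (o(g) = (20 - 35*(-9) - 20*11) - 1*(-24) = (20 + 315 - 220) + 24 = 115 + 24 = 139)
l(44, 154) - o(122) = 19 - 1*139 = 19 - 139 = -120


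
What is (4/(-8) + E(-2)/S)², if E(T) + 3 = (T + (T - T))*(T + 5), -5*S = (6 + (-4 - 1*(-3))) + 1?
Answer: 49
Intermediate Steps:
S = -6/5 (S = -((6 + (-4 - 1*(-3))) + 1)/5 = -((6 + (-4 + 3)) + 1)/5 = -((6 - 1) + 1)/5 = -(5 + 1)/5 = -⅕*6 = -6/5 ≈ -1.2000)
E(T) = -3 + T*(5 + T) (E(T) = -3 + (T + (T - T))*(T + 5) = -3 + (T + 0)*(5 + T) = -3 + T*(5 + T))
(4/(-8) + E(-2)/S)² = (4/(-8) + (-3 + (-2)² + 5*(-2))/(-6/5))² = (4*(-⅛) + (-3 + 4 - 10)*(-⅚))² = (-½ - 9*(-⅚))² = (-½ + 15/2)² = 7² = 49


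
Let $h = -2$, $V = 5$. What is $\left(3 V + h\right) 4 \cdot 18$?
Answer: $936$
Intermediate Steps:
$\left(3 V + h\right) 4 \cdot 18 = \left(3 \cdot 5 - 2\right) 4 \cdot 18 = \left(15 - 2\right) 4 \cdot 18 = 13 \cdot 4 \cdot 18 = 52 \cdot 18 = 936$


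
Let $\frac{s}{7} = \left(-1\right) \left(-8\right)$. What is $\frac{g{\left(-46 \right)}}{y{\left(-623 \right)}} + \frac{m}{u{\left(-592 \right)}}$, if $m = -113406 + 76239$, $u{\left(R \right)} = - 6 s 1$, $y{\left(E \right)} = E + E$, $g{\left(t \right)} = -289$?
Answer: $\frac{1104933}{9968} \approx 110.85$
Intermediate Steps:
$s = 56$ ($s = 7 \left(\left(-1\right) \left(-8\right)\right) = 7 \cdot 8 = 56$)
$y{\left(E \right)} = 2 E$
$u{\left(R \right)} = -336$ ($u{\left(R \right)} = \left(-6\right) 56 \cdot 1 = \left(-336\right) 1 = -336$)
$m = -37167$
$\frac{g{\left(-46 \right)}}{y{\left(-623 \right)}} + \frac{m}{u{\left(-592 \right)}} = - \frac{289}{2 \left(-623\right)} - \frac{37167}{-336} = - \frac{289}{-1246} - - \frac{12389}{112} = \left(-289\right) \left(- \frac{1}{1246}\right) + \frac{12389}{112} = \frac{289}{1246} + \frac{12389}{112} = \frac{1104933}{9968}$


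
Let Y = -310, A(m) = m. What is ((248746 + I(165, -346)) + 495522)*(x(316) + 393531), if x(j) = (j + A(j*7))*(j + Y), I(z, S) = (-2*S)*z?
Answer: 350846839152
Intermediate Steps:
I(z, S) = -2*S*z
x(j) = 8*j*(-310 + j) (x(j) = (j + j*7)*(j - 310) = (j + 7*j)*(-310 + j) = (8*j)*(-310 + j) = 8*j*(-310 + j))
((248746 + I(165, -346)) + 495522)*(x(316) + 393531) = ((248746 - 2*(-346)*165) + 495522)*(8*316*(-310 + 316) + 393531) = ((248746 + 114180) + 495522)*(8*316*6 + 393531) = (362926 + 495522)*(15168 + 393531) = 858448*408699 = 350846839152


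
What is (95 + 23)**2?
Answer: 13924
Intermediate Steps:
(95 + 23)**2 = 118**2 = 13924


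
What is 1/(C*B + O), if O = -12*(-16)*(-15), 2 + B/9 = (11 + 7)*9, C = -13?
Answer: -1/21600 ≈ -4.6296e-5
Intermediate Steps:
B = 1440 (B = -18 + 9*((11 + 7)*9) = -18 + 9*(18*9) = -18 + 9*162 = -18 + 1458 = 1440)
O = -2880 (O = 192*(-15) = -2880)
1/(C*B + O) = 1/(-13*1440 - 2880) = 1/(-18720 - 2880) = 1/(-21600) = -1/21600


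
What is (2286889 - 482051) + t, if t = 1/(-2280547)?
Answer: 4116017886385/2280547 ≈ 1.8048e+6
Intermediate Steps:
t = -1/2280547 ≈ -4.3849e-7
(2286889 - 482051) + t = (2286889 - 482051) - 1/2280547 = 1804838 - 1/2280547 = 4116017886385/2280547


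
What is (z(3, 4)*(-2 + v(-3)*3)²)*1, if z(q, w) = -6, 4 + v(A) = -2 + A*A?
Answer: -294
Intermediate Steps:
v(A) = -6 + A² (v(A) = -4 + (-2 + A*A) = -4 + (-2 + A²) = -6 + A²)
(z(3, 4)*(-2 + v(-3)*3)²)*1 = -6*(-2 + (-6 + (-3)²)*3)²*1 = -6*(-2 + (-6 + 9)*3)²*1 = -6*(-2 + 3*3)²*1 = -6*(-2 + 9)²*1 = -6*7²*1 = -6*49*1 = -294*1 = -294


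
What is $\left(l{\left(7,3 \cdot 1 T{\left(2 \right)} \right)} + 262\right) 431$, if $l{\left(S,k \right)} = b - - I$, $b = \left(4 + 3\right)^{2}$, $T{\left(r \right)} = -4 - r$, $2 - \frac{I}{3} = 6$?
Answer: $128869$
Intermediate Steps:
$I = -12$ ($I = 6 - 18 = -12$)
$b = 49$ ($b = 7^{2} = 49$)
$l{\left(S,k \right)} = 37$ ($l{\left(S,k \right)} = 49 - \left(-1\right) \left(-12\right) = 49 - 12 = 37$)
$\left(l{\left(7,3 \cdot 1 T{\left(2 \right)} \right)} + 262\right) 431 = \left(37 + 262\right) 431 = 299 \cdot 431 = 128869$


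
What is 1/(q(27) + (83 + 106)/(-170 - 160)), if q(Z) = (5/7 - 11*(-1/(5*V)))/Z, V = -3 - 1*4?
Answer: -2970/1657 ≈ -1.7924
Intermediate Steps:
V = -7 (V = -3 - 4 = -7)
q(Z) = 2/(5*Z) (q(Z) = (5/7 - 11/((-5*(-7))))/Z = (5*(⅐) - 11/35)/Z = (5/7 - 11*1/35)/Z = (5/7 - 11/35)/Z = 2/(5*Z))
1/(q(27) + (83 + 106)/(-170 - 160)) = 1/((⅖)/27 + (83 + 106)/(-170 - 160)) = 1/((⅖)*(1/27) + 189/(-330)) = 1/(2/135 + 189*(-1/330)) = 1/(2/135 - 63/110) = 1/(-1657/2970) = -2970/1657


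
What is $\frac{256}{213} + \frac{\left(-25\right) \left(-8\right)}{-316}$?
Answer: $\frac{9574}{16827} \approx 0.56897$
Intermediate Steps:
$\frac{256}{213} + \frac{\left(-25\right) \left(-8\right)}{-316} = 256 \cdot \frac{1}{213} + 200 \left(- \frac{1}{316}\right) = \frac{256}{213} - \frac{50}{79} = \frac{9574}{16827}$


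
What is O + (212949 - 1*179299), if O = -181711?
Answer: -148061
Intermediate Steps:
O + (212949 - 1*179299) = -181711 + (212949 - 1*179299) = -181711 + (212949 - 179299) = -181711 + 33650 = -148061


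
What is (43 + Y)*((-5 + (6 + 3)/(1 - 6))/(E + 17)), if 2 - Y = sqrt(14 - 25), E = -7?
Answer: -153/5 + 17*I*sqrt(11)/25 ≈ -30.6 + 2.2553*I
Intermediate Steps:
Y = 2 - I*sqrt(11) (Y = 2 - sqrt(14 - 25) = 2 - sqrt(-11) = 2 - I*sqrt(11) ≈ 2.0 - 3.3166*I)
(43 + Y)*((-5 + (6 + 3)/(1 - 6))/(E + 17)) = (43 + (2 - I*sqrt(11)))*((-5 + (6 + 3)/(1 - 6))/(-7 + 17)) = (45 - I*sqrt(11))*((-5 + 9/(-5))/10) = (45 - I*sqrt(11))*((-5 + 9*(-1/5))*(1/10)) = (45 - I*sqrt(11))*((-5 - 9/5)*(1/10)) = (45 - I*sqrt(11))*(-34/5*1/10) = (45 - I*sqrt(11))*(-17/25) = -153/5 + 17*I*sqrt(11)/25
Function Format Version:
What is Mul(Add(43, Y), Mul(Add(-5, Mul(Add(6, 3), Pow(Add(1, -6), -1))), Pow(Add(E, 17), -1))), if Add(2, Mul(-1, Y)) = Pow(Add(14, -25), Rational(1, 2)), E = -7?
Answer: Add(Rational(-153, 5), Mul(Rational(17, 25), I, Pow(11, Rational(1, 2)))) ≈ Add(-30.600, Mul(2.2553, I))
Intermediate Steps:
Y = Add(2, Mul(-1, I, Pow(11, Rational(1, 2)))) (Y = Add(2, Mul(-1, Pow(Add(14, -25), Rational(1, 2)))) = Add(2, Mul(-1, Pow(-11, Rational(1, 2)))) = Add(2, Mul(-1, Mul(I, Pow(11, Rational(1, 2))))) = Add(2, Mul(-1, I, Pow(11, Rational(1, 2)))) ≈ Add(2.0000, Mul(-3.3166, I)))
Mul(Add(43, Y), Mul(Add(-5, Mul(Add(6, 3), Pow(Add(1, -6), -1))), Pow(Add(E, 17), -1))) = Mul(Add(43, Add(2, Mul(-1, I, Pow(11, Rational(1, 2))))), Mul(Add(-5, Mul(Add(6, 3), Pow(Add(1, -6), -1))), Pow(Add(-7, 17), -1))) = Mul(Add(45, Mul(-1, I, Pow(11, Rational(1, 2)))), Mul(Add(-5, Mul(9, Pow(-5, -1))), Pow(10, -1))) = Mul(Add(45, Mul(-1, I, Pow(11, Rational(1, 2)))), Mul(Add(-5, Mul(9, Rational(-1, 5))), Rational(1, 10))) = Mul(Add(45, Mul(-1, I, Pow(11, Rational(1, 2)))), Mul(Add(-5, Rational(-9, 5)), Rational(1, 10))) = Mul(Add(45, Mul(-1, I, Pow(11, Rational(1, 2)))), Mul(Rational(-34, 5), Rational(1, 10))) = Mul(Add(45, Mul(-1, I, Pow(11, Rational(1, 2)))), Rational(-17, 25)) = Add(Rational(-153, 5), Mul(Rational(17, 25), I, Pow(11, Rational(1, 2))))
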